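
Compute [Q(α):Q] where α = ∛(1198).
[Q(α):Q] = 3

The minimal polynomial of α is x^3 - 1198, irreducible over Q since 1198 is not a perfect cube (so x^3 - 1198 has no rational root). Hence [Q(α):Q] = deg(m_α) = 3.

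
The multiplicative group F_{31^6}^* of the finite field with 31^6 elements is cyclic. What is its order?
|F_{31^6}^*| = 887503680

F_{31^6} has 31^6 = 887503681 elements; its multiplicative group consists of all nonzero elements, so |F_{31^6}^*| = 887503681 - 1 = 887503680. (It is cyclic since any finite subgroup of the multiplicative group of a field is cyclic.)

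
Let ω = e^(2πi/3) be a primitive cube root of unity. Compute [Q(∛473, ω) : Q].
[Q(∛473, ω) : Q] = 6

[Q(∛473):Q] = 3 (min poly x^3 - 473, irreducible since 473 is not a perfect cube). [Q(ω):Q] = 2 (min poly x^2 + x + 1). Since Q(∛473) ⊂ R and ω ∉ R, we have ω ∉ Q(∛473), so x^2 + x + 1 remains irreducible over Q(∛473) and [Q(∛473, ω) : Q(∛473)] = 2. By the tower law, [Q(∛473, ω) : Q] = 3 · 2 = 6. (In fact Q(∛473, ω) is the splitting field of x^3 - 473 over Q.)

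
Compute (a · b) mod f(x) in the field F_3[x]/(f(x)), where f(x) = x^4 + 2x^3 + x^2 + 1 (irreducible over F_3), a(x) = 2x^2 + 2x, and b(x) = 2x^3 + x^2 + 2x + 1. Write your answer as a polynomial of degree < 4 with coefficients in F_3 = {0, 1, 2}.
a · b ≡ 2x^2 + x + 2 (mod f(x))

Multiply in F_3[x]: a(x)·b(x) = (2x^2 + 2x)·(2x^3 + x^2 + 2x + 1) = x^5 + 2x. This has degree ≥ 4, so divide by f(x) over F_3: x^5 + 2x = (x + 1)·(x^4 + 2x^3 + x^2 + 1) + (2x^2 + x + 2). Hence a·b ≡ 2x^2 + x + 2 (mod f). (F_3[x]/(f) is a field with 3^4 = 81 elements since f is irreducible of degree 4.)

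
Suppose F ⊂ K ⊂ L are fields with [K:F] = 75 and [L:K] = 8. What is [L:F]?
[L:F] = 600

The tower law says that for any tower of field extensions F ⊂ K ⊂ L with finite degrees, [L:F] = [L:K] · [K:F]. Here this gives [L:F] = 8 · 75 = 600.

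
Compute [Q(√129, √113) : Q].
[Q(√129, √113) : Q] = 4

[Q(√129):Q] = 2 (min poly x^2 - 129, irreducible since 129 is squarefree > 1). For the top step, suppose √113 ∈ Q(√129), say √113 = c + d√129 with c, d ∈ Q. Squaring: 113 = c^2 + 129d^2 + 2cd√129. Since √129 ∉ Q this forces 2cd = 0. If d = 0 then √113 = c ∈ Q, contradicting 113 squarefree > 1. If c = 0 then 113 = 129d^2, so 129·113 = (129d)^2 is a perfect square in Q — but 129·113 = 14577 is not a perfect square (since 129 and 113 are distinct squarefree integers). Contradiction. Hence √113 ∉ Q(√129), so x^2 - 113 stays irreducible over Q(√129) and [Q(√129, √113) : Q(√129)] = 2. By the tower law, [Q(√129, √113) : Q] = 2 · 2 = 4.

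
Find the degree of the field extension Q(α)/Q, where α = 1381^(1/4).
[Q(α):Q] = 4

α is a root of x^4 - 1381. By Eisenstein's criterion at the prime p = 1381 (which divides the constant term 1381 but p^2 = 1907161 does not, since 1381 is squarefree), x^4 - 1381 is irreducible over Q. Hence [Q(α):Q] = 4.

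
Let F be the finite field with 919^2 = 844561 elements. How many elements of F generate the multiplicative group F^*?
There are φ(844560) = 202752 primitive elements

F_q^* is cyclic of order q - 1 = 844560. A cyclic group of order m has exactly φ(m) generators. Here m = 844560 = 2^4 · 3^3 · 5 · 17 · 23, so the number of primitive elements is φ(844560) = 202752.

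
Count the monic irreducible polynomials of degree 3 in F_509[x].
There are 43957240 monic irreducible polynomials of degree 3 over F_509

Each element of F_{509^3} that lies in no proper subfield is a root of exactly one monic irreducible of degree 3 over F_509, and each such polynomial has 3 distinct roots in F_{509^3}. By Möbius inversion the count is N_509(3) = (1/3) Σ_{d|3} μ(3/d) · 509^d = (1/3)(μ(3)·509^1 + μ(1)·509^3) = 131871720/3 = 43957240.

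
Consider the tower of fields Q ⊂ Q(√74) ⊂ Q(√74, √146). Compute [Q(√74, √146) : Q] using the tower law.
[Q(√74, √146) : Q] = 4

[Q(√74):Q] = 2 (min poly x^2 - 74, irreducible since 74 is squarefree > 1). For the top step, suppose √146 ∈ Q(√74), say √146 = c + d√74 with c, d ∈ Q. Squaring: 146 = c^2 + 74d^2 + 2cd√74. Since √74 ∉ Q this forces 2cd = 0. If d = 0 then √146 = c ∈ Q, contradicting 146 squarefree > 1. If c = 0 then 146 = 74d^2, so 74·146 = (74d)^2 is a perfect square in Q — but 74·146 = 10804 is not a perfect square (since 74 and 146 are distinct squarefree integers). Contradiction. Hence √146 ∉ Q(√74), so x^2 - 146 stays irreducible over Q(√74) and [Q(√74, √146) : Q(√74)] = 2. By the tower law, [Q(√74, √146) : Q] = 2 · 2 = 4.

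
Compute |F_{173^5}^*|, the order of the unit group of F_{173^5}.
|F_{173^5}^*| = 154963892092

F_{173^5} has 173^5 = 154963892093 elements; its multiplicative group consists of all nonzero elements, so |F_{173^5}^*| = 154963892093 - 1 = 154963892092. (It is cyclic since any finite subgroup of the multiplicative group of a field is cyclic.)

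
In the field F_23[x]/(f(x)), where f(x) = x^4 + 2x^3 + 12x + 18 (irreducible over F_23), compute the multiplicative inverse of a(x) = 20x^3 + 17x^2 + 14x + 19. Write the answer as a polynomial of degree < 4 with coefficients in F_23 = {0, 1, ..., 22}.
a(x)^(-1) ≡ 12x^3 + 20x^2 + 14x + 2 (mod f(x))

Since f is irreducible over F_23, F_23[x]/(f) is a field and a(x) ≠ 0 has an inverse. Apply the extended Euclidean algorithm to f(x) and a(x) in F_23[x]: f(x) = (15x)·a(x) + (20x^2 + 3x + 18);  a(x) = (x + 3)·(20x^2 + 3x + 18) + (10x + 11);  (20x^2 + 3x + 18) = (2x + 5)·(10x + 11) + (9). The last nonzero remainder is the constant 9 = gcd(f, a) in F_23. Back-substituting through the division chain expresses 9 = s(x)·a(x) + t(x)·f(x) with s(x) ≡ 16x^3 + 19x^2 + 11x + 18 (mod f), so (16x^3 + 19x^2 + 11x + 18)·a(x) ≡ 9 (mod f). Multiplying by 9^(-1) ≡ 18 in F_23 gives a(x)^(-1) ≡ 18·(16x^3 + 19x^2 + 11x + 18) ≡ 12x^3 + 20x^2 + 14x + 2 (mod f). Check: (20x^3 + 17x^2 + 14x + 19)·(12x^3 + 20x^2 + 14x + 2) = 10x^6 + 6x^5 + 6x^4 + 4x^3 + 12x^2 + 18x + 15 ≡ 1 (mod x^4 + 2x^3 + 12x + 18).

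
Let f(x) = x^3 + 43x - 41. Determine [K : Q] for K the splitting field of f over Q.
[K : Q] = 6

By the rational root test, any rational root of the monic integer polynomial f(x) = x^3 + 43x - 41 must be an integer dividing the constant term -41, i.e. one of ±{1, 41}. Evaluating: f(1) = 3, f(-1) = -85, f(41) = 70643, f(-41) = -70725; none is 0, so f has no rational root and is therefore irreducible over Q (a cubic with no linear factor over a field is irreducible). For an irreducible cubic, the Galois group is A_3 or S_3 according as the discriminant disc(f) = -4a^3 - 27b^2 = -4·(43)^3 - 27·(-41)^2 = -363415 is or is not a square in Q. Here disc(f) = -363415 is not a perfect square in Q, so the Galois group of f over Q is not contained in A_3 and must be all of S_3. The splitting field has degree |S_3| = 6 over Q, so [K : Q] = 6.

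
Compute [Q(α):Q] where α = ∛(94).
[Q(α):Q] = 3

The minimal polynomial of α is x^3 - 94, irreducible over Q since 94 is not a perfect cube (so x^3 - 94 has no rational root). Hence [Q(α):Q] = deg(m_α) = 3.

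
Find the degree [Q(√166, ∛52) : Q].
[Q(√166, ∛52) : Q] = 6

Let L = Q(√166, ∛52). Since Q(√166) ⊂ L and [Q(√166):Q] = 2, the tower law gives 2 | [L:Q]. Likewise Q(∛52) ⊂ L with [Q(∛52):Q] = 3 (because 52 is not a perfect cube), so 3 | [L:Q]. As gcd(2,3) = 1, [L:Q] is divisible by 6. Conversely L is generated over Q by √166 and ∛52, so [L:Q] ≤ 2·3 = 6. Therefore [Q(√166, ∛52) : Q] = 6.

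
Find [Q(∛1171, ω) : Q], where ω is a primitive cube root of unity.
[Q(∛1171, ω) : Q] = 6

[Q(∛1171):Q] = 3 (min poly x^3 - 1171, irreducible since 1171 is not a perfect cube). [Q(ω):Q] = 2 (min poly x^2 + x + 1). Since Q(∛1171) ⊂ R and ω ∉ R, we have ω ∉ Q(∛1171), so x^2 + x + 1 remains irreducible over Q(∛1171) and [Q(∛1171, ω) : Q(∛1171)] = 2. By the tower law, [Q(∛1171, ω) : Q] = 3 · 2 = 6. (In fact Q(∛1171, ω) is the splitting field of x^3 - 1171 over Q.)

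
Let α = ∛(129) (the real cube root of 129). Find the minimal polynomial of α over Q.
m_α(x) = x^3 - 129

α satisfies α^3 = 129, so x^3 - 129 annihilates α. By the rational root test, a rational root p/q (in lowest terms) of x^3 - 129 would satisfy p^3 = 129 q^3, forcing q = 1 and p^3 = 129; but 129 is not a perfect cube, contradiction. A monic cubic over Q with no rational root is irreducible (any nontrivial factorization would include a linear factor). Hence x^3 - 129 is the minimal polynomial of α, and in particular [Q(α):Q] = 3.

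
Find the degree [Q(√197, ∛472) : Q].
[Q(√197, ∛472) : Q] = 6

Let L = Q(√197, ∛472). Since Q(√197) ⊂ L and [Q(√197):Q] = 2, the tower law gives 2 | [L:Q]. Likewise Q(∛472) ⊂ L with [Q(∛472):Q] = 3 (because 472 is not a perfect cube), so 3 | [L:Q]. As gcd(2,3) = 1, [L:Q] is divisible by 6. Conversely L is generated over Q by √197 and ∛472, so [L:Q] ≤ 2·3 = 6. Therefore [Q(√197, ∛472) : Q] = 6.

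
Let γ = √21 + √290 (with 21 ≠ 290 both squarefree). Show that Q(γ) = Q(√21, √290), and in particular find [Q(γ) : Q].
[Q(γ) : Q] = 4 (equivalently, Q(γ) = Q(√21, √290))

Obviously Q(γ) ⊆ Q(√21, √290), and [Q(√21, √290):Q] = 4 (since 21, 290 are distinct squarefree integers > 1 with 6090 not a perfect square). To show equality we compute the minimal polynomial of γ. From γ = √21 + √290: γ^2 = 21 + 2√(6090) + 290 = 311 + 2√(6090), so γ^2 - 311 = 2√(6090); squaring, (γ^2 - 311)^2 = 4·6090, i.e. γ^4 - 622γ^2 + 96721 - 24360 = 0, i.e. γ^4 - 622γ^2 + 72361 = 0. So γ is a root of x^4 - 622x^2 + 72361. This polynomial is irreducible over Q: it has no rational root (each ±√21 ± √290 is irrational), and any factorization into two quadratics over Q would force √(6090) ∈ Q (pairing opposite roots) or √21, √290 ∈ Q (other pairings), all impossible. Hence [Q(γ):Q] = 4 = [Q(√21, √290):Q], so Q(γ) = Q(√21, √290).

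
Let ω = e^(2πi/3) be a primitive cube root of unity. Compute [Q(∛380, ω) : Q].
[Q(∛380, ω) : Q] = 6

[Q(∛380):Q] = 3 (min poly x^3 - 380, irreducible since 380 is not a perfect cube). [Q(ω):Q] = 2 (min poly x^2 + x + 1). Since Q(∛380) ⊂ R and ω ∉ R, we have ω ∉ Q(∛380), so x^2 + x + 1 remains irreducible over Q(∛380) and [Q(∛380, ω) : Q(∛380)] = 2. By the tower law, [Q(∛380, ω) : Q] = 3 · 2 = 6. (In fact Q(∛380, ω) is the splitting field of x^3 - 380 over Q.)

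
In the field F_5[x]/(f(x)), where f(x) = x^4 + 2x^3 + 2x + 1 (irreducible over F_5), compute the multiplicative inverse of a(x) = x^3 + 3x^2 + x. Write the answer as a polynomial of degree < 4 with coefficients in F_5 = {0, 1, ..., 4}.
a(x)^(-1) ≡ 2x^3 + x^2 + 1 (mod f(x))

Since f is irreducible over F_5, F_5[x]/(f) is a field and a(x) ≠ 0 has an inverse. Apply the extended Euclidean algorithm to f(x) and a(x) in F_5[x]: f(x) = (x + 4)·a(x) + (2x^2 + 3x + 1);  a(x) = (3x + 2)·(2x^2 + 3x + 1) + (2x + 3);  (2x^2 + 3x + 1) = (x)·(2x + 3) + (1). The last nonzero remainder is the constant 1 = gcd(f, a) in F_5. Back-substituting through the division chain expresses 1 = s(x)·a(x) + t(x)·f(x) with s(x) ≡ 2x^3 + x^2 + 1 (mod f), so a(x)^(-1) ≡ s(x) = 2x^3 + x^2 + 1 (mod f). Check: (x^3 + 3x^2 + x)·(2x^3 + x^2 + 1) = 2x^6 + 2x^5 + 2x^3 + 3x^2 + x ≡ 1 (mod x^4 + 2x^3 + 2x + 1).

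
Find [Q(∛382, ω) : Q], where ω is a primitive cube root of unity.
[Q(∛382, ω) : Q] = 6

[Q(∛382):Q] = 3 (min poly x^3 - 382, irreducible since 382 is not a perfect cube). [Q(ω):Q] = 2 (min poly x^2 + x + 1). Since Q(∛382) ⊂ R and ω ∉ R, we have ω ∉ Q(∛382), so x^2 + x + 1 remains irreducible over Q(∛382) and [Q(∛382, ω) : Q(∛382)] = 2. By the tower law, [Q(∛382, ω) : Q] = 3 · 2 = 6. (In fact Q(∛382, ω) is the splitting field of x^3 - 382 over Q.)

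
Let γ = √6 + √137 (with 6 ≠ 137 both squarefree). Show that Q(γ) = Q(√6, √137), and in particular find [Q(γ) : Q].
[Q(γ) : Q] = 4 (equivalently, Q(γ) = Q(√6, √137))

Obviously Q(γ) ⊆ Q(√6, √137), and [Q(√6, √137):Q] = 4 (since 6, 137 are distinct squarefree integers > 1 with 822 not a perfect square). To show equality we compute the minimal polynomial of γ. From γ = √6 + √137: γ^2 = 6 + 2√(822) + 137 = 143 + 2√(822), so γ^2 - 143 = 2√(822); squaring, (γ^2 - 143)^2 = 4·822, i.e. γ^4 - 286γ^2 + 20449 - 3288 = 0, i.e. γ^4 - 286γ^2 + 17161 = 0. So γ is a root of x^4 - 286x^2 + 17161. This polynomial is irreducible over Q: it has no rational root (each ±√6 ± √137 is irrational), and any factorization into two quadratics over Q would force √(822) ∈ Q (pairing opposite roots) or √6, √137 ∈ Q (other pairings), all impossible. Hence [Q(γ):Q] = 4 = [Q(√6, √137):Q], so Q(γ) = Q(√6, √137).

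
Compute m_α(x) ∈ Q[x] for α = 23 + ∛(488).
m_α(x) = x^3 - 69x^2 + 1587x - 12655

Set β = α - 23 = ∛(488), so β^3 = 488. Then (α - 23)^3 - 488 = 0, i.e. α is a root of g(x) = (x - 23)^3 - 488 = x^3 - 69x^2 + 1587x - 12655. Since g(x) = h(x - 23) where h(x) = x^3 - 488, and h is irreducible over Q (because 488 is not a perfect cube, so h has no rational root, and a monic cubic with no rational root is irreducible), g is also irreducible (irreducibility is preserved under the substitution x → x - 23). Hence m_α(x) = x^3 - 69x^2 + 1587x - 12655.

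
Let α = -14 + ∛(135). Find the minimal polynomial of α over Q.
m_α(x) = x^3 + 42x^2 + 588x + 2609

Set β = α + 14 = ∛(135), so β^3 = 135. Then (α + 14)^3 - 135 = 0, i.e. α is a root of g(x) = (x + 14)^3 - 135 = x^3 + 42x^2 + 588x + 2609. Since g(x) = h(x + 14) where h(x) = x^3 - 135, and h is irreducible over Q (because 135 is not a perfect cube, so h has no rational root, and a monic cubic with no rational root is irreducible), g is also irreducible (irreducibility is preserved under the substitution x → x + 14). Hence m_α(x) = x^3 + 42x^2 + 588x + 2609.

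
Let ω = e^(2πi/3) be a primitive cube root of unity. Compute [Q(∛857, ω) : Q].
[Q(∛857, ω) : Q] = 6

[Q(∛857):Q] = 3 (min poly x^3 - 857, irreducible since 857 is not a perfect cube). [Q(ω):Q] = 2 (min poly x^2 + x + 1). Since Q(∛857) ⊂ R and ω ∉ R, we have ω ∉ Q(∛857), so x^2 + x + 1 remains irreducible over Q(∛857) and [Q(∛857, ω) : Q(∛857)] = 2. By the tower law, [Q(∛857, ω) : Q] = 3 · 2 = 6. (In fact Q(∛857, ω) is the splitting field of x^3 - 857 over Q.)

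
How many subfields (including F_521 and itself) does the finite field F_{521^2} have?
F_{521^2} has 2 subfields

The subfields of F_{p^n} are exactly the fields F_{p^d} for d | n (each is the fixed field of the unique index-d subgroup of Gal(F_{p^n}/F_p) ≅ Z/nZ). The divisors of n = 2 are {1, 2}, giving 2 subfields: F_{521^1}, F_{521^2}.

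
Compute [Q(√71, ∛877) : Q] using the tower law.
[Q(√71, ∛877) : Q] = 6

Let L = Q(√71, ∛877). Since Q(√71) ⊂ L and [Q(√71):Q] = 2, the tower law gives 2 | [L:Q]. Likewise Q(∛877) ⊂ L with [Q(∛877):Q] = 3 (because 877 is not a perfect cube), so 3 | [L:Q]. As gcd(2,3) = 1, [L:Q] is divisible by 6. Conversely L is generated over Q by √71 and ∛877, so [L:Q] ≤ 2·3 = 6. Therefore [Q(√71, ∛877) : Q] = 6.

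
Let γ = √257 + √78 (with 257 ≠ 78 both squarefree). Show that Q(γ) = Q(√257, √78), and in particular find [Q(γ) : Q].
[Q(γ) : Q] = 4 (equivalently, Q(γ) = Q(√257, √78))

Obviously Q(γ) ⊆ Q(√257, √78), and [Q(√257, √78):Q] = 4 (since 257, 78 are distinct squarefree integers > 1 with 20046 not a perfect square). To show equality we compute the minimal polynomial of γ. From γ = √257 + √78: γ^2 = 257 + 2√(20046) + 78 = 335 + 2√(20046), so γ^2 - 335 = 2√(20046); squaring, (γ^2 - 335)^2 = 4·20046, i.e. γ^4 - 670γ^2 + 112225 - 80184 = 0, i.e. γ^4 - 670γ^2 + 32041 = 0. So γ is a root of x^4 - 670x^2 + 32041. This polynomial is irreducible over Q: it has no rational root (each ±√257 ± √78 is irrational), and any factorization into two quadratics over Q would force √(20046) ∈ Q (pairing opposite roots) or √257, √78 ∈ Q (other pairings), all impossible. Hence [Q(γ):Q] = 4 = [Q(√257, √78):Q], so Q(γ) = Q(√257, √78).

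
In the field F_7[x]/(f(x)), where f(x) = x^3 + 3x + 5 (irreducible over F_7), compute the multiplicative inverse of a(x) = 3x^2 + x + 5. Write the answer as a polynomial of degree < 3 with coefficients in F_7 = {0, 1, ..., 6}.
a(x)^(-1) ≡ 6x^2 + 6x + 6 (mod f(x))

Since f is irreducible over F_7, F_7[x]/(f) is a field and a(x) ≠ 0 has an inverse. Apply the extended Euclidean algorithm to f(x) and a(x) in F_7[x]: f(x) = (5x + 3)·a(x) + (3x + 4);  a(x) = (x + 6)·(3x + 4) + (2). The last nonzero remainder is the constant 2 = gcd(f, a) in F_7. Back-substituting through the division chain expresses 2 = s(x)·a(x) + t(x)·f(x) with s(x) ≡ 5x^2 + 5x + 5 (mod f), so (5x^2 + 5x + 5)·a(x) ≡ 2 (mod f). Multiplying by 2^(-1) ≡ 4 in F_7 gives a(x)^(-1) ≡ 4·(5x^2 + 5x + 5) ≡ 6x^2 + 6x + 6 (mod f). Check: (3x^2 + x + 5)·(6x^2 + 6x + 6) = 4x^4 + 3x^3 + 5x^2 + x + 2 ≡ 1 (mod x^3 + 3x + 5).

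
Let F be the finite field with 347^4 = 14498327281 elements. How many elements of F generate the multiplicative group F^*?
There are φ(14498327280) = 3711016960 primitive elements

F_q^* is cyclic of order q - 1 = 14498327280. A cyclic group of order m has exactly φ(m) generators. Here m = 14498327280 = 2^4 · 3 · 5 · 29 · 173 · 12041, so the number of primitive elements is φ(14498327280) = 3711016960.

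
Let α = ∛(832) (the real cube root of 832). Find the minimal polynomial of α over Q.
m_α(x) = x^3 - 832

α satisfies α^3 = 832, so x^3 - 832 annihilates α. By the rational root test, a rational root p/q (in lowest terms) of x^3 - 832 would satisfy p^3 = 832 q^3, forcing q = 1 and p^3 = 832; but 832 is not a perfect cube, contradiction. A monic cubic over Q with no rational root is irreducible (any nontrivial factorization would include a linear factor). Hence x^3 - 832 is the minimal polynomial of α, and in particular [Q(α):Q] = 3.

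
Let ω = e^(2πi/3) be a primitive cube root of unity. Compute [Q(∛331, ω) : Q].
[Q(∛331, ω) : Q] = 6

[Q(∛331):Q] = 3 (min poly x^3 - 331, irreducible since 331 is not a perfect cube). [Q(ω):Q] = 2 (min poly x^2 + x + 1). Since Q(∛331) ⊂ R and ω ∉ R, we have ω ∉ Q(∛331), so x^2 + x + 1 remains irreducible over Q(∛331) and [Q(∛331, ω) : Q(∛331)] = 2. By the tower law, [Q(∛331, ω) : Q] = 3 · 2 = 6. (In fact Q(∛331, ω) is the splitting field of x^3 - 331 over Q.)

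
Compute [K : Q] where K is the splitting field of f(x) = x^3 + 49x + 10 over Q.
[K : Q] = 6

By the rational root test, any rational root of the monic integer polynomial f(x) = x^3 + 49x + 10 must be an integer dividing the constant term 10, i.e. one of ±{1, 2, 5, 10}. Evaluating: f(1) = 60, f(-1) = -40, f(2) = 116, f(-2) = -96, f(5) = 380, f(-5) = -360, f(10) = 1500, f(-10) = -1480; none is 0, so f has no rational root and is therefore irreducible over Q (a cubic with no linear factor over a field is irreducible). For an irreducible cubic, the Galois group is A_3 or S_3 according as the discriminant disc(f) = -4a^3 - 27b^2 = -4·(49)^3 - 27·(10)^2 = -473296 is or is not a square in Q. Here disc(f) = -473296 is not a perfect square in Q, so the Galois group of f over Q is not contained in A_3 and must be all of S_3. The splitting field has degree |S_3| = 6 over Q, so [K : Q] = 6.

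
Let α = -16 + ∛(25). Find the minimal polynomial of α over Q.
m_α(x) = x^3 + 48x^2 + 768x + 4071

Set β = α + 16 = ∛(25), so β^3 = 25. Then (α + 16)^3 - 25 = 0, i.e. α is a root of g(x) = (x + 16)^3 - 25 = x^3 + 48x^2 + 768x + 4071. Since g(x) = h(x + 16) where h(x) = x^3 - 25, and h is irreducible over Q (because 25 is not a perfect cube, so h has no rational root, and a monic cubic with no rational root is irreducible), g is also irreducible (irreducibility is preserved under the substitution x → x + 16). Hence m_α(x) = x^3 + 48x^2 + 768x + 4071.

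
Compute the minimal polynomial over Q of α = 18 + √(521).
m_α(x) = x^2 - 36x - 197

From α - 18 = √(521), squaring gives (α - 18)^2 = 521, i.e. α^2 - 36α + 324 = 521, so α^2 - 36α - 197 = 0. The discriminant of x^2 - 36x - 197 is (-36)^2 - 4·(-197) = 1296 + 788 = 2084, and 4·(521) is not a perfect square in Q since 521 is squarefree and ≠ 1. Hence x^2 - 36x - 197 is irreducible over Q and is the minimal polynomial of α.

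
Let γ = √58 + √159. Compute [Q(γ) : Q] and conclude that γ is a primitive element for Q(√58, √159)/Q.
[Q(γ) : Q] = 4 (equivalently, Q(γ) = Q(√58, √159))

Obviously Q(γ) ⊆ Q(√58, √159), and [Q(√58, √159):Q] = 4 (since 58, 159 are distinct squarefree integers > 1 with 9222 not a perfect square). To show equality we compute the minimal polynomial of γ. From γ = √58 + √159: γ^2 = 58 + 2√(9222) + 159 = 217 + 2√(9222), so γ^2 - 217 = 2√(9222); squaring, (γ^2 - 217)^2 = 4·9222, i.e. γ^4 - 434γ^2 + 47089 - 36888 = 0, i.e. γ^4 - 434γ^2 + 10201 = 0. So γ is a root of x^4 - 434x^2 + 10201. This polynomial is irreducible over Q: it has no rational root (each ±√58 ± √159 is irrational), and any factorization into two quadratics over Q would force √(9222) ∈ Q (pairing opposite roots) or √58, √159 ∈ Q (other pairings), all impossible. Hence [Q(γ):Q] = 4 = [Q(√58, √159):Q], so Q(γ) = Q(√58, √159).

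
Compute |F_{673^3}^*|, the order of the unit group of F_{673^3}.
|F_{673^3}^*| = 304821216

F_{673^3} has 673^3 = 304821217 elements; its multiplicative group consists of all nonzero elements, so |F_{673^3}^*| = 304821217 - 1 = 304821216. (It is cyclic since any finite subgroup of the multiplicative group of a field is cyclic.)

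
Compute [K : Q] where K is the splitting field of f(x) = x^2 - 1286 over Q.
[K : Q] = 2

f(x) = x^2 - 1286 factors as (x - √1286)(x + √1286). The splitting field is K = Q(√1286). Since 1286 is squarefree and > 1, it is not a perfect square, so x^2 - 1286 is irreducible over Q and [Q(√1286) : Q] = 2. Hence [K : Q] = 2.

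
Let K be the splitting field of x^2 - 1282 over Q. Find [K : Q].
[K : Q] = 2

f(x) = x^2 - 1282 factors as (x - √1282)(x + √1282). The splitting field is K = Q(√1282). Since 1282 is squarefree and > 1, it is not a perfect square, so x^2 - 1282 is irreducible over Q and [Q(√1282) : Q] = 2. Hence [K : Q] = 2.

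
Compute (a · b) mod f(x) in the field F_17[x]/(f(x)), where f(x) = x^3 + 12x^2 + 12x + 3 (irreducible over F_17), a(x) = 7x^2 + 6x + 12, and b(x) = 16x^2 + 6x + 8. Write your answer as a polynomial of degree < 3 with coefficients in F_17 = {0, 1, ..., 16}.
a · b ≡ 16x^2 + 10x + 8 (mod f(x))

Multiply in F_17[x]: a(x)·b(x) = (7x^2 + 6x + 12)·(16x^2 + 6x + 8) = 10x^4 + 2x^3 + 12x^2 + x + 11. This has degree ≥ 3, so divide by f(x) over F_17: 10x^4 + 2x^3 + 12x^2 + x + 11 = (10x + 1)·(x^3 + 12x^2 + 12x + 3) + (16x^2 + 10x + 8). Hence a·b ≡ 16x^2 + 10x + 8 (mod f). (F_17[x]/(f) is a field with 17^3 = 4913 elements since f is irreducible of degree 3.)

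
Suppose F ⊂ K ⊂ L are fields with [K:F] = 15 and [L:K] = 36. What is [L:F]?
[L:F] = 540

The tower law says that for any tower of field extensions F ⊂ K ⊂ L with finite degrees, [L:F] = [L:K] · [K:F]. Here this gives [L:F] = 36 · 15 = 540.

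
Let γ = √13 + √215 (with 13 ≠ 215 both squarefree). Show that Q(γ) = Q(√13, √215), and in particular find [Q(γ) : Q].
[Q(γ) : Q] = 4 (equivalently, Q(γ) = Q(√13, √215))

Obviously Q(γ) ⊆ Q(√13, √215), and [Q(√13, √215):Q] = 4 (since 13, 215 are distinct squarefree integers > 1 with 2795 not a perfect square). To show equality we compute the minimal polynomial of γ. From γ = √13 + √215: γ^2 = 13 + 2√(2795) + 215 = 228 + 2√(2795), so γ^2 - 228 = 2√(2795); squaring, (γ^2 - 228)^2 = 4·2795, i.e. γ^4 - 456γ^2 + 51984 - 11180 = 0, i.e. γ^4 - 456γ^2 + 40804 = 0. So γ is a root of x^4 - 456x^2 + 40804. This polynomial is irreducible over Q: it has no rational root (each ±√13 ± √215 is irrational), and any factorization into two quadratics over Q would force √(2795) ∈ Q (pairing opposite roots) or √13, √215 ∈ Q (other pairings), all impossible. Hence [Q(γ):Q] = 4 = [Q(√13, √215):Q], so Q(γ) = Q(√13, √215).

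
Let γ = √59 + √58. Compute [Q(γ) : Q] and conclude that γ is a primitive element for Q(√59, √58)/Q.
[Q(γ) : Q] = 4 (equivalently, Q(γ) = Q(√59, √58))

Obviously Q(γ) ⊆ Q(√59, √58), and [Q(√59, √58):Q] = 4 (since 59, 58 are distinct squarefree integers > 1 with 3422 not a perfect square). To show equality we compute the minimal polynomial of γ. From γ = √59 + √58: γ^2 = 59 + 2√(3422) + 58 = 117 + 2√(3422), so γ^2 - 117 = 2√(3422); squaring, (γ^2 - 117)^2 = 4·3422, i.e. γ^4 - 234γ^2 + 13689 - 13688 = 0, i.e. γ^4 - 234γ^2 + 1 = 0. So γ is a root of x^4 - 234x^2 + 1. This polynomial is irreducible over Q: it has no rational root (each ±√59 ± √58 is irrational), and any factorization into two quadratics over Q would force √(3422) ∈ Q (pairing opposite roots) or √59, √58 ∈ Q (other pairings), all impossible. Hence [Q(γ):Q] = 4 = [Q(√59, √58):Q], so Q(γ) = Q(√59, √58).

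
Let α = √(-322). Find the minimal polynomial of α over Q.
m_α(x) = x^2 + 322

α satisfies α^2 + 322 = 0, so x^2 + 322 annihilates α. Since d = -322 is squarefree and ≠ 1, it is not a perfect square in Q, so x^2 + 322 has no rational root and is therefore irreducible over Q (a degree-2 polynomial over a field is irreducible iff it has no root). Hence m_α(x) = x^2 + 322.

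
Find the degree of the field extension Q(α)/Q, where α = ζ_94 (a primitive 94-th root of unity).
[Q(α):Q] = 46

The minimal polynomial of ζ_94 over Q is the 94-th cyclotomic polynomial Φ_94(x), which is irreducible over Q and has degree φ(94) = 46. Hence [Q(α):Q] = φ(94) = 46.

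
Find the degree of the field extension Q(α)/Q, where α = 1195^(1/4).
[Q(α):Q] = 4

α is a root of x^4 - 1195. By Eisenstein's criterion at the prime p = 5 (which divides the constant term 1195 but p^2 = 25 does not, since 1195 is squarefree), x^4 - 1195 is irreducible over Q. Hence [Q(α):Q] = 4.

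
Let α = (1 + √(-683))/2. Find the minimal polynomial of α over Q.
m_α(x) = x^2 - x + 171

From 2α - 1 = √(-683), squaring gives (2α - 1)^2 = -683, i.e. 4α^2 - 4α + 1 = -683, so α^2 - α + (1 + 683)/4 = 0. Since -683 ≡ 1 (mod 4), (1 + 683)/4 = 171 ∈ Z. The polynomial x^2 - x + 171 has discriminant 1 - 4·(171) = -683, which is not a perfect square in Q (d = -683 is squarefree and ≠ 1), so x^2 - x + 171 is irreducible over Q. It is the minimal polynomial of α.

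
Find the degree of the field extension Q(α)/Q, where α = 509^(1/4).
[Q(α):Q] = 4

α is a root of x^4 - 509. By Eisenstein's criterion at the prime p = 509 (which divides the constant term 509 but p^2 = 259081 does not, since 509 is squarefree), x^4 - 509 is irreducible over Q. Hence [Q(α):Q] = 4.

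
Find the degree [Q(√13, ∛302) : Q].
[Q(√13, ∛302) : Q] = 6

Let L = Q(√13, ∛302). Since Q(√13) ⊂ L and [Q(√13):Q] = 2, the tower law gives 2 | [L:Q]. Likewise Q(∛302) ⊂ L with [Q(∛302):Q] = 3 (because 302 is not a perfect cube), so 3 | [L:Q]. As gcd(2,3) = 1, [L:Q] is divisible by 6. Conversely L is generated over Q by √13 and ∛302, so [L:Q] ≤ 2·3 = 6. Therefore [Q(√13, ∛302) : Q] = 6.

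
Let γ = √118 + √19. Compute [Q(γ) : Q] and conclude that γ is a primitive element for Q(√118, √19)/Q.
[Q(γ) : Q] = 4 (equivalently, Q(γ) = Q(√118, √19))

Obviously Q(γ) ⊆ Q(√118, √19), and [Q(√118, √19):Q] = 4 (since 118, 19 are distinct squarefree integers > 1 with 2242 not a perfect square). To show equality we compute the minimal polynomial of γ. From γ = √118 + √19: γ^2 = 118 + 2√(2242) + 19 = 137 + 2√(2242), so γ^2 - 137 = 2√(2242); squaring, (γ^2 - 137)^2 = 4·2242, i.e. γ^4 - 274γ^2 + 18769 - 8968 = 0, i.e. γ^4 - 274γ^2 + 9801 = 0. So γ is a root of x^4 - 274x^2 + 9801. This polynomial is irreducible over Q: it has no rational root (each ±√118 ± √19 is irrational), and any factorization into two quadratics over Q would force √(2242) ∈ Q (pairing opposite roots) or √118, √19 ∈ Q (other pairings), all impossible. Hence [Q(γ):Q] = 4 = [Q(√118, √19):Q], so Q(γ) = Q(√118, √19).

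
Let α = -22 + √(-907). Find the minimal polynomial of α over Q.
m_α(x) = x^2 + 44x + 1391

From α + 22 = √(-907), squaring gives (α + 22)^2 = -907, i.e. α^2 + 44α + 484 = -907, so α^2 + 44α + 1391 = 0. The discriminant of x^2 + 44x + 1391 is (44)^2 - 4·(1391) = 1936 - 5564 = -3628, and 4·(-907) is not a perfect square in Q since -907 is squarefree and ≠ 1. Hence x^2 + 44x + 1391 is irreducible over Q and is the minimal polynomial of α.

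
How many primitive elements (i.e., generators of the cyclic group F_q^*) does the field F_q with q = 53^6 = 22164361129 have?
There are φ(22164361128) = 5824908288 primitive elements

F_q^* is cyclic of order q - 1 = 22164361128. A cyclic group of order m has exactly φ(m) generators. Here m = 22164361128 = 2^3 · 3^4 · 7 · 13 · 409 · 919, so the number of primitive elements is φ(22164361128) = 5824908288.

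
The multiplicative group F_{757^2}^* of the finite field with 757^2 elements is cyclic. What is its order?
|F_{757^2}^*| = 573048

F_{757^2} has 757^2 = 573049 elements; its multiplicative group consists of all nonzero elements, so |F_{757^2}^*| = 573049 - 1 = 573048. (It is cyclic since any finite subgroup of the multiplicative group of a field is cyclic.)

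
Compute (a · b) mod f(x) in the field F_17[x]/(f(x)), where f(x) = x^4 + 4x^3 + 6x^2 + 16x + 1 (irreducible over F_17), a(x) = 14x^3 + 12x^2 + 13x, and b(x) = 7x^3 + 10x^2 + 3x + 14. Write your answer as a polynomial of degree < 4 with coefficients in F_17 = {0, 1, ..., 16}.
a · b ≡ x^3 + 10x^2 + 7x + 3 (mod f(x))

Multiply in F_17[x]: a(x)·b(x) = (14x^3 + 12x^2 + 13x)·(7x^3 + 10x^2 + 3x + 14) = 13x^6 + 3x^5 + 15x^4 + 5x^3 + 3x^2 + 12x. This has degree ≥ 4, so divide by f(x) over F_17: 13x^6 + 3x^5 + 15x^4 + 5x^3 + 3x^2 + 12x = (13x^2 + 2x + 14)·(x^4 + 4x^3 + 6x^2 + 16x + 1) + (x^3 + 10x^2 + 7x + 3). Hence a·b ≡ x^3 + 10x^2 + 7x + 3 (mod f). (F_17[x]/(f) is a field with 17^4 = 83521 elements since f is irreducible of degree 4.)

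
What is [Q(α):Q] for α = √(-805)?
[Q(α):Q] = 2

[Q(α):Q] equals the degree of the minimal polynomial of α. Here α^2 = -805 and x^2 + 805 is irreducible (d = -805 is squarefree, ≠ 1, hence not a square), so deg(m_α) = 2. Thus [Q(α):Q] = 2.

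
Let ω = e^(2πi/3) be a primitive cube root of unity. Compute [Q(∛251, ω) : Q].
[Q(∛251, ω) : Q] = 6

[Q(∛251):Q] = 3 (min poly x^3 - 251, irreducible since 251 is not a perfect cube). [Q(ω):Q] = 2 (min poly x^2 + x + 1). Since Q(∛251) ⊂ R and ω ∉ R, we have ω ∉ Q(∛251), so x^2 + x + 1 remains irreducible over Q(∛251) and [Q(∛251, ω) : Q(∛251)] = 2. By the tower law, [Q(∛251, ω) : Q] = 3 · 2 = 6. (In fact Q(∛251, ω) is the splitting field of x^3 - 251 over Q.)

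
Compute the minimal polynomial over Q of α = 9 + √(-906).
m_α(x) = x^2 - 18x + 987

From α - 9 = √(-906), squaring gives (α - 9)^2 = -906, i.e. α^2 - 18α + 81 = -906, so α^2 - 18α + 987 = 0. The discriminant of x^2 - 18x + 987 is (-18)^2 - 4·(987) = 324 - 3948 = -3624, and 4·(-906) is not a perfect square in Q since -906 is squarefree and ≠ 1. Hence x^2 - 18x + 987 is irreducible over Q and is the minimal polynomial of α.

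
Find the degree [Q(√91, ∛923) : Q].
[Q(√91, ∛923) : Q] = 6

Let L = Q(√91, ∛923). Since Q(√91) ⊂ L and [Q(√91):Q] = 2, the tower law gives 2 | [L:Q]. Likewise Q(∛923) ⊂ L with [Q(∛923):Q] = 3 (because 923 is not a perfect cube), so 3 | [L:Q]. As gcd(2,3) = 1, [L:Q] is divisible by 6. Conversely L is generated over Q by √91 and ∛923, so [L:Q] ≤ 2·3 = 6. Therefore [Q(√91, ∛923) : Q] = 6.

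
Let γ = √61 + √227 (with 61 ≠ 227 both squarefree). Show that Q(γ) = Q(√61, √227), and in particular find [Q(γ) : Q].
[Q(γ) : Q] = 4 (equivalently, Q(γ) = Q(√61, √227))

Obviously Q(γ) ⊆ Q(√61, √227), and [Q(√61, √227):Q] = 4 (since 61, 227 are distinct squarefree integers > 1 with 13847 not a perfect square). To show equality we compute the minimal polynomial of γ. From γ = √61 + √227: γ^2 = 61 + 2√(13847) + 227 = 288 + 2√(13847), so γ^2 - 288 = 2√(13847); squaring, (γ^2 - 288)^2 = 4·13847, i.e. γ^4 - 576γ^2 + 82944 - 55388 = 0, i.e. γ^4 - 576γ^2 + 27556 = 0. So γ is a root of x^4 - 576x^2 + 27556. This polynomial is irreducible over Q: it has no rational root (each ±√61 ± √227 is irrational), and any factorization into two quadratics over Q would force √(13847) ∈ Q (pairing opposite roots) or √61, √227 ∈ Q (other pairings), all impossible. Hence [Q(γ):Q] = 4 = [Q(√61, √227):Q], so Q(γ) = Q(√61, √227).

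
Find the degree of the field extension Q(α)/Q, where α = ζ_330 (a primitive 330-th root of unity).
[Q(α):Q] = 80

The minimal polynomial of ζ_330 over Q is the 330-th cyclotomic polynomial Φ_330(x), which is irreducible over Q and has degree φ(330) = 80. Hence [Q(α):Q] = φ(330) = 80.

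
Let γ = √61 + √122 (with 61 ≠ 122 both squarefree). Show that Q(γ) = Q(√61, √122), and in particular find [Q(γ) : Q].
[Q(γ) : Q] = 4 (equivalently, Q(γ) = Q(√61, √122))

Obviously Q(γ) ⊆ Q(√61, √122), and [Q(√61, √122):Q] = 4 (since 61, 122 are distinct squarefree integers > 1 with 7442 not a perfect square). To show equality we compute the minimal polynomial of γ. From γ = √61 + √122: γ^2 = 61 + 2√(7442) + 122 = 183 + 2√(7442), so γ^2 - 183 = 2√(7442); squaring, (γ^2 - 183)^2 = 4·7442, i.e. γ^4 - 366γ^2 + 33489 - 29768 = 0, i.e. γ^4 - 366γ^2 + 3721 = 0. So γ is a root of x^4 - 366x^2 + 3721. This polynomial is irreducible over Q: it has no rational root (each ±√61 ± √122 is irrational), and any factorization into two quadratics over Q would force √(7442) ∈ Q (pairing opposite roots) or √61, √122 ∈ Q (other pairings), all impossible. Hence [Q(γ):Q] = 4 = [Q(√61, √122):Q], so Q(γ) = Q(√61, √122).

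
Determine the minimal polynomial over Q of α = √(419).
m_α(x) = x^2 - 419

α satisfies α^2 - 419 = 0, so x^2 - 419 annihilates α. Since d = 419 is squarefree and ≠ 1, it is not a perfect square in Q, so x^2 - 419 has no rational root and is therefore irreducible over Q (a degree-2 polynomial over a field is irreducible iff it has no root). Hence m_α(x) = x^2 - 419.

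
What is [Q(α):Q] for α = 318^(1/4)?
[Q(α):Q] = 4

α is a root of x^4 - 318. By Eisenstein's criterion at the prime p = 2 (which divides the constant term 318 but p^2 = 4 does not, since 318 is squarefree), x^4 - 318 is irreducible over Q. Hence [Q(α):Q] = 4.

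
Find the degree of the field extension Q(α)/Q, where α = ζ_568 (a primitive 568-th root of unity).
[Q(α):Q] = 280

The minimal polynomial of ζ_568 over Q is the 568-th cyclotomic polynomial Φ_568(x), which is irreducible over Q and has degree φ(568) = 280. Hence [Q(α):Q] = φ(568) = 280.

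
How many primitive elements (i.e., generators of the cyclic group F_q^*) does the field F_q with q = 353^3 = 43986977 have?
There are φ(43986976) = 18938880 primitive elements

F_q^* is cyclic of order q - 1 = 43986976. A cyclic group of order m has exactly φ(m) generators. Here m = 43986976 = 2^5 · 11 · 19 · 6577, so the number of primitive elements is φ(43986976) = 18938880.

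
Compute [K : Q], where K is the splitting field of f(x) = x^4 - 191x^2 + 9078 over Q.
[K : Q] = 4

Solving the quadratic in x^2: x^2 = (191 ± √(191^2 - 4·9078))/2 = (191 ± √169)/2 = (191 ± 13)/2, giving x^2 = 102 or x^2 = 89. So f(x) = (x^2 - 102)(x^2 - 89) and the roots of f are ±√102, ±√89. Hence the splitting field is K = Q(√102, √89). Since 102 and 89 are distinct squarefree integers > 1, their product 9078 is not a perfect square, so √89 ∉ Q(√102). By the tower law [K:Q] = [Q(√102,√89):Q(√102)] · [Q(√102):Q] = 2 · 2 = 4.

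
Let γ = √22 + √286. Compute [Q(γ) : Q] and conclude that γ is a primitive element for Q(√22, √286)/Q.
[Q(γ) : Q] = 4 (equivalently, Q(γ) = Q(√22, √286))

Obviously Q(γ) ⊆ Q(√22, √286), and [Q(√22, √286):Q] = 4 (since 22, 286 are distinct squarefree integers > 1 with 6292 not a perfect square). To show equality we compute the minimal polynomial of γ. From γ = √22 + √286: γ^2 = 22 + 2√(6292) + 286 = 308 + 2√(6292), so γ^2 - 308 = 2√(6292); squaring, (γ^2 - 308)^2 = 4·6292, i.e. γ^4 - 616γ^2 + 94864 - 25168 = 0, i.e. γ^4 - 616γ^2 + 69696 = 0. So γ is a root of x^4 - 616x^2 + 69696. This polynomial is irreducible over Q: it has no rational root (each ±√22 ± √286 is irrational), and any factorization into two quadratics over Q would force √(6292) ∈ Q (pairing opposite roots) or √22, √286 ∈ Q (other pairings), all impossible. Hence [Q(γ):Q] = 4 = [Q(√22, √286):Q], so Q(γ) = Q(√22, √286).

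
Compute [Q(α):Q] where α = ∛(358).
[Q(α):Q] = 3

The minimal polynomial of α is x^3 - 358, irreducible over Q since 358 is not a perfect cube (so x^3 - 358 has no rational root). Hence [Q(α):Q] = deg(m_α) = 3.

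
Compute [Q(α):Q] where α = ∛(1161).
[Q(α):Q] = 3

The minimal polynomial of α is x^3 - 1161, irreducible over Q since 1161 is not a perfect cube (so x^3 - 1161 has no rational root). Hence [Q(α):Q] = deg(m_α) = 3.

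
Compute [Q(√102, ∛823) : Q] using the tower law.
[Q(√102, ∛823) : Q] = 6

Let L = Q(√102, ∛823). Since Q(√102) ⊂ L and [Q(√102):Q] = 2, the tower law gives 2 | [L:Q]. Likewise Q(∛823) ⊂ L with [Q(∛823):Q] = 3 (because 823 is not a perfect cube), so 3 | [L:Q]. As gcd(2,3) = 1, [L:Q] is divisible by 6. Conversely L is generated over Q by √102 and ∛823, so [L:Q] ≤ 2·3 = 6. Therefore [Q(√102, ∛823) : Q] = 6.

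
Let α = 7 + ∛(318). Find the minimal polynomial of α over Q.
m_α(x) = x^3 - 21x^2 + 147x - 661

Set β = α - 7 = ∛(318), so β^3 = 318. Then (α - 7)^3 - 318 = 0, i.e. α is a root of g(x) = (x - 7)^3 - 318 = x^3 - 21x^2 + 147x - 661. Since g(x) = h(x - 7) where h(x) = x^3 - 318, and h is irreducible over Q (because 318 is not a perfect cube, so h has no rational root, and a monic cubic with no rational root is irreducible), g is also irreducible (irreducibility is preserved under the substitution x → x - 7). Hence m_α(x) = x^3 - 21x^2 + 147x - 661.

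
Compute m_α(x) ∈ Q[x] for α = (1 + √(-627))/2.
m_α(x) = x^2 - x + 157

From 2α - 1 = √(-627), squaring gives (2α - 1)^2 = -627, i.e. 4α^2 - 4α + 1 = -627, so α^2 - α + (1 + 627)/4 = 0. Since -627 ≡ 1 (mod 4), (1 + 627)/4 = 157 ∈ Z. The polynomial x^2 - x + 157 has discriminant 1 - 4·(157) = -627, which is not a perfect square in Q (d = -627 is squarefree and ≠ 1), so x^2 - x + 157 is irreducible over Q. It is the minimal polynomial of α.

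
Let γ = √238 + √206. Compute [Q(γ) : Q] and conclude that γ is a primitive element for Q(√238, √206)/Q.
[Q(γ) : Q] = 4 (equivalently, Q(γ) = Q(√238, √206))

Obviously Q(γ) ⊆ Q(√238, √206), and [Q(√238, √206):Q] = 4 (since 238, 206 are distinct squarefree integers > 1 with 49028 not a perfect square). To show equality we compute the minimal polynomial of γ. From γ = √238 + √206: γ^2 = 238 + 2√(49028) + 206 = 444 + 2√(49028), so γ^2 - 444 = 2√(49028); squaring, (γ^2 - 444)^2 = 4·49028, i.e. γ^4 - 888γ^2 + 197136 - 196112 = 0, i.e. γ^4 - 888γ^2 + 1024 = 0. So γ is a root of x^4 - 888x^2 + 1024. This polynomial is irreducible over Q: it has no rational root (each ±√238 ± √206 is irrational), and any factorization into two quadratics over Q would force √(49028) ∈ Q (pairing opposite roots) or √238, √206 ∈ Q (other pairings), all impossible. Hence [Q(γ):Q] = 4 = [Q(√238, √206):Q], so Q(γ) = Q(√238, √206).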